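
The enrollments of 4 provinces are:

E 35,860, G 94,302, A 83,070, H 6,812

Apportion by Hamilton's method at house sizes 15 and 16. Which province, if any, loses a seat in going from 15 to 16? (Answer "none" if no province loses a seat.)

At 15 seats: E 2, G 6, A 6, H 1.
At 16 seats: E 3, G 7, A 6, H 0.
H drops from 1 to 0.

H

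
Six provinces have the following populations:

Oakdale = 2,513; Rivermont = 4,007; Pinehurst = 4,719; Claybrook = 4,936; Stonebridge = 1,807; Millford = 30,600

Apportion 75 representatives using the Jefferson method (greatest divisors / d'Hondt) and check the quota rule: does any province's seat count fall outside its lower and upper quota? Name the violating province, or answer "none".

Millford

Standard quotas: Oakdale 3.880, Rivermont 6.186, Pinehurst 7.285, Claybrook 7.620, Stonebridge 2.790, Millford 47.240.
Jefferson allocation: Oakdale 4, Rivermont 6, Pinehurst 7, Claybrook 7, Stonebridge 2, Millford 49.
Millford has quota 47.240 (lower 47, upper 48) but receives 49 — outside the quota interval.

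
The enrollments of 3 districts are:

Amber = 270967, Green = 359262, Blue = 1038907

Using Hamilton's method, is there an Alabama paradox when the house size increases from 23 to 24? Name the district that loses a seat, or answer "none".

none

At 23 seats: Amber 4, Green 5, Blue 14.
At 24 seats: Amber 4, Green 5, Blue 15.
No district's allocation decreased.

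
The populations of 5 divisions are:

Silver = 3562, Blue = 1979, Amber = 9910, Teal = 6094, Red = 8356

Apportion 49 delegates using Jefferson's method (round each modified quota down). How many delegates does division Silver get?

6

Standard divisor 29901/49 ≈ 610.224; standard quotas: Silver 5.837, Blue 3.243, Amber 16.240, Teal 9.986, Red 13.693.
Rounding down gives 5, 3, 16, 9, 13 = 46 seats, so the divisor must be adjusted.
With modified divisor 590: modified quotas Silver 6.037, Blue 3.354, Amber 16.797, Teal 10.329, Red 14.163.
Rounding down: Silver 6, Blue 3, Amber 16, Teal 10, Red 14 (total 49).
Silver receives 6.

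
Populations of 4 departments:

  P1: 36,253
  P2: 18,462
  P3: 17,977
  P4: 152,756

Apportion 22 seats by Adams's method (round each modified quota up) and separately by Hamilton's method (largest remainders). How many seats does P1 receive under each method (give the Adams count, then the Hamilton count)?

Adams: P1 4, P2 2, P3 2, P4 14.
Hamilton: P1 3, P2 2, P3 2, P4 15.
P1 gets 4 under Adams and 3 under Hamilton.

4 and 3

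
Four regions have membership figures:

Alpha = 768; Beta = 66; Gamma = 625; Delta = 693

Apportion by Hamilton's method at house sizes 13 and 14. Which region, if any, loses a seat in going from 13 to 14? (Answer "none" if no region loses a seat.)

At 13 seats: Alpha 5, Beta 0, Gamma 4, Delta 4.
At 14 seats: Alpha 5, Beta 0, Gamma 4, Delta 5.
No region's allocation decreased.

none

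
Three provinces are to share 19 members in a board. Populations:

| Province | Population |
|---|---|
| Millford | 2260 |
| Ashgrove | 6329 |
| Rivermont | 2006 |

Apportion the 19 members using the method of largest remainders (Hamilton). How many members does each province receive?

Millford: 4, Ashgrove: 11, Rivermont: 4

Standard divisor: 10595 ÷ 19 ≈ 557.632.
Standard quotas: Millford 4.0529, Ashgrove 11.3498, Rivermont 3.5974.
Lower quotas: Millford 4, Ashgrove 11, Rivermont 3 (sum 18, leaving 1 seat).
Remainders in descending order: Rivermont 0.5974, Ashgrove 0.3498, Millford 0.0529.
Largest remainder: Rivermont receives the extra seat.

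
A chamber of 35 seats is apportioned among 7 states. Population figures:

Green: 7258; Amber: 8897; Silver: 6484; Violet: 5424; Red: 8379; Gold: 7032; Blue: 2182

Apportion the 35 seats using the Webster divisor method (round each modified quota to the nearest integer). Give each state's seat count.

Green: 6, Amber: 7, Silver: 5, Violet: 4, Red: 6, Gold: 5, Blue: 2

Standard divisor 45656/35 ≈ 1304.457; standard quotas: Green 5.564, Amber 6.820, Silver 4.971, Violet 4.158, Red 6.423, Gold 5.391, Blue 1.673.
Rounding to the nearest integer gives Green 6, Amber 7, Silver 5, Violet 4, Red 6, Gold 5, Blue 2 — total 35, matching the house size, so no adjustment is needed.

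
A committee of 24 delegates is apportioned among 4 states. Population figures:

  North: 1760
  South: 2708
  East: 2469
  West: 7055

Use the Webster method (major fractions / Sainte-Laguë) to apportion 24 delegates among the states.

North=3; South=5; East=4; West=12

Standard divisor 13992/24 ≈ 583; standard quotas: North 3.019, South 4.645, East 4.235, West 12.101.
Rounding to the nearest integer gives North 3, South 5, East 4, West 12 — total 24, matching the house size, so no adjustment is needed.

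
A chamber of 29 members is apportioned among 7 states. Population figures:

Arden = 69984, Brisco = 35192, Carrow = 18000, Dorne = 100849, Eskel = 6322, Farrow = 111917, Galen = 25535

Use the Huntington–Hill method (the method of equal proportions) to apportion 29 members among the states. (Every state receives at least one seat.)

With divisor 12983: modified quotas Arden 5.390, Brisco 2.711, Carrow 1.386, Dorne 7.768, Eskel 0.487, Farrow 8.620, Galen 1.967.
Geometric-mean thresholds: Arden √(5·6)=5.477, Brisco √(2·3)=2.449, Carrow √(1·2)=1.414, Dorne √(7·8)=7.483, Eskel (min 1), Farrow √(8·9)=8.485, Galen √(1·2)=1.414.
Each quota rounded against its threshold gives Arden 5, Brisco 3, Carrow 1, Dorne 8, Eskel 1, Farrow 9, Galen 2 (total 29).

Arden=5; Brisco=3; Carrow=1; Dorne=8; Eskel=1; Farrow=9; Galen=2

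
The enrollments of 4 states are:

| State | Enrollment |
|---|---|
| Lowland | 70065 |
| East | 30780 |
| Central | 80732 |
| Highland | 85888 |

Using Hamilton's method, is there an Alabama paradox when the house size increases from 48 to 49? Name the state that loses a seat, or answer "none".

East

At 48 seats: Lowland 13, East 6, Central 14, Highland 15.
At 49 seats: Lowland 13, East 5, Central 15, Highland 16.
East drops from 6 to 5.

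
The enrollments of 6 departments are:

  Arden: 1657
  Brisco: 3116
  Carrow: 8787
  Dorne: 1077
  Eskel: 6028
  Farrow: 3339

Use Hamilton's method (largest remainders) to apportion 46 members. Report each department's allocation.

The standard divisor is 24004/46 ≈ 521.826.
Standard quotas: Arden 3.1754, Brisco 5.9713, Carrow 16.8389, Dorne 2.0639, Eskel 11.5517, Farrow 6.3987.
Lower quotas: Arden 3, Brisco 5, Carrow 16, Dorne 2, Eskel 11, Farrow 6 (sum 43, leaving 3 seats).
Remainders in descending order: Brisco 0.9713, Carrow 0.8389, Eskel 0.5517, Farrow 0.3987, Arden 0.1754, Dorne 0.0639.
Largest remainders: Brisco, Carrow, Eskel receive the extra seats.

Arden: 3; Brisco: 6; Carrow: 17; Dorne: 2; Eskel: 12; Farrow: 6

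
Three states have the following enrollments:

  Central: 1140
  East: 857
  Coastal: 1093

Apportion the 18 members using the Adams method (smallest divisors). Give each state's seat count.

Central 7, East 5, Coastal 6

Standard divisor 3090/18 ≈ 171.667; standard quotas: Central 6.641, East 4.992, Coastal 6.367.
Rounding up gives 7, 5, 7 = 19 seats, so the divisor must be adjusted.
With modified divisor 186: modified quotas Central 6.129, East 4.608, Coastal 5.876.
Rounding up: Central 7, East 5, Coastal 6 (total 18).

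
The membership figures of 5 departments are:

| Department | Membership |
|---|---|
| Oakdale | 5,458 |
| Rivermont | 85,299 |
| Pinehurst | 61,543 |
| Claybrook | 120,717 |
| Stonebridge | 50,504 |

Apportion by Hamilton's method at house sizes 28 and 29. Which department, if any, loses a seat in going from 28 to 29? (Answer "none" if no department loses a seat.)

Oakdale

At 28 seats: Oakdale 1, Rivermont 7, Pinehurst 5, Claybrook 11, Stonebridge 4.
At 29 seats: Oakdale 0, Rivermont 8, Pinehurst 5, Claybrook 11, Stonebridge 5.
Oakdale drops from 1 to 0.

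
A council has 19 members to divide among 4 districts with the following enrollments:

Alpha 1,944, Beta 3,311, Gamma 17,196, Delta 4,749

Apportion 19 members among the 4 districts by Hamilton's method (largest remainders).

Total 27200; standard divisor 27200/19 ≈ 1431.579.
Standard quotas: Alpha 1.3579, Beta 2.3128, Gamma 12.0119, Delta 3.3173.
Lower quotas: Alpha 1, Beta 2, Gamma 12, Delta 3 (sum 18, leaving 1 seat).
Remainders in descending order: Alpha 0.3579, Delta 0.3173, Beta 0.3128, Gamma 0.0119.
Largest remainder: Alpha receives the extra seat.

Alpha=2, Beta=2, Gamma=12, Delta=3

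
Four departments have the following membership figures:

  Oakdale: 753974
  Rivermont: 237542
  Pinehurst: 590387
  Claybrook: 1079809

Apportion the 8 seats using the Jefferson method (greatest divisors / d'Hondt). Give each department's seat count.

Oakdale 2; Rivermont 0; Pinehurst 2; Claybrook 4

Standard divisor 2661712/8 ≈ 332714; standard quotas: Oakdale 2.266, Rivermont 0.714, Pinehurst 1.774, Claybrook 3.245.
Rounding down gives 2, 0, 1, 3 = 6 seats, so the divisor must be adjusted.
With modified divisor 260600: modified quotas Oakdale 2.893, Rivermont 0.912, Pinehurst 2.265, Claybrook 4.144.
Rounding down: Oakdale 2, Rivermont 0, Pinehurst 2, Claybrook 4 (total 8).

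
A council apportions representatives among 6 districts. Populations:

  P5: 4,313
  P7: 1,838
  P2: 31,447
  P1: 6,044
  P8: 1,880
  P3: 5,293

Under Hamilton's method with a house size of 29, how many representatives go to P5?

3

The standard divisor is 50815/29 ≈ 1752.241.
Standard quotas: P5 2.4614, P7 1.0489, P2 17.9467, P1 3.4493, P8 1.0729, P3 3.0207.
Lower quotas: P5 2, P7 1, P2 17, P1 3, P8 1, P3 3 (sum 27, leaving 2 seats).
Remainders in descending order: P2 0.9467, P5 0.4614, P1 0.4493, P8 0.0729, P7 0.0489, P3 0.0207.
Largest remainders: P2, P5 receive the extra seats.
P5 receives 3.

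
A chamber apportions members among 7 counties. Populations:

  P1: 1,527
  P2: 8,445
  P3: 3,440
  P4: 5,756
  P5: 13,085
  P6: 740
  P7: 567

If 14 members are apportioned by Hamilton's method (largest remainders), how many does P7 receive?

0

Total 33560; standard divisor 33560/14 ≈ 2397.143.
Standard quotas: P1 0.6370, P2 3.5229, P3 1.4350, P4 2.4012, P5 5.4586, P6 0.3087, P7 0.2365.
Lower quotas: P1 0, P2 3, P3 1, P4 2, P5 5, P6 0, P7 0 (sum 11, leaving 3 seats).
Remainders in descending order: P1 0.6370, P2 0.5229, P5 0.4586, P3 0.4350, P4 0.4012, P6 0.3087, P7 0.2365.
Largest remainders: P1, P2, P5 receive the extra seats.
P7 receives 0.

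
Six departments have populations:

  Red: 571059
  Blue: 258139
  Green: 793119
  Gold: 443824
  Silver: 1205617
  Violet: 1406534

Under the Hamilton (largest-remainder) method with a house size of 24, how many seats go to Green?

Total 4678292; standard divisor 4678292/24 ≈ 194928.833.
Standard quotas: Red 2.9296, Blue 1.3243, Green 4.0688, Gold 2.2769, Silver 6.1849, Violet 7.2156.
Lower quotas: Red 2, Blue 1, Green 4, Gold 2, Silver 6, Violet 7 (sum 22, leaving 2 seats).
Remainders in descending order: Red 0.9296, Blue 0.3243, Gold 0.2769, Violet 0.2156, Silver 0.1849, Green 0.0688.
The surplus seats go to Red, Blue.
Green receives 4.

4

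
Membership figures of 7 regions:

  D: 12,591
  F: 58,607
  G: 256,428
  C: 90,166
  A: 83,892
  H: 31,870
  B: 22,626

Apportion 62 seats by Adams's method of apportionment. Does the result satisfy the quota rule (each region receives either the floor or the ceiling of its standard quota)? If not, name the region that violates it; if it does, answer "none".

G

Standard quotas: D 1.404, F 6.533, G 28.585, C 10.051, A 9.352, H 3.553, B 2.522.
Adams allocation: D 2, F 7, G 27, C 10, A 9, H 4, B 3.
G has quota 28.585 (lower 28, upper 29) but receives 27 — outside the quota interval.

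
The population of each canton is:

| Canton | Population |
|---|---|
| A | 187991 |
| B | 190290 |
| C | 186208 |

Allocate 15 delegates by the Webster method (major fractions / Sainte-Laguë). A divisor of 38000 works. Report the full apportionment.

A 5; B 5; C 5

With modified divisor 38000: modified quotas A 4.947, B 5.008, C 4.900.
Rounding to the nearest integer: A 5, B 5, C 5 (total 15).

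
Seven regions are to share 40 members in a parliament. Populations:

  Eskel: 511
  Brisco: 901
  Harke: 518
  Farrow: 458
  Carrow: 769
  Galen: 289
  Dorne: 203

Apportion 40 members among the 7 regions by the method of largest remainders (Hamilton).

Eskel 6, Brisco 10, Harke 6, Farrow 5, Carrow 8, Galen 3, Dorne 2

The standard divisor is 3649/40 ≈ 91.225.
Standard quotas: Eskel 5.602, Brisco 9.877, Harke 5.678, Farrow 5.021, Carrow 8.430, Galen 3.168, Dorne 2.225.
Lower quotas: Eskel 5, Brisco 9, Harke 5, Farrow 5, Carrow 8, Galen 3, Dorne 2 (sum 37, leaving 3 seats).
Remainders in descending order: Brisco 0.877, Harke 0.678, Eskel 0.602, Carrow 0.430, Dorne 0.225, Galen 0.168, Farrow 0.021.
Largest remainders: Brisco, Harke, Eskel receive the extra seats.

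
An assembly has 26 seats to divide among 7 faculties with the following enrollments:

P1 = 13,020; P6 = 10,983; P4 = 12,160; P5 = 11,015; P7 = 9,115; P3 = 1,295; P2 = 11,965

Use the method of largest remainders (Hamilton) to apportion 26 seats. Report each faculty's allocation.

P1 5, P6 4, P4 5, P5 4, P7 3, P3 1, P2 4

Total 69553; standard divisor 69553/26 ≈ 2675.115.
Standard quotas: P1 4.8671, P6 4.1056, P4 4.5456, P5 4.1176, P7 3.4073, P3 0.4841, P2 4.4727.
Lower quotas: P1 4, P6 4, P4 4, P5 4, P7 3, P3 0, P2 4 (sum 23, leaving 3 seats).
Remainders in descending order: P1 0.8671, P4 0.5456, P3 0.4841, P2 0.4727, P7 0.4073, P5 0.1176, P6 0.1056.
The surplus seats go to P1, P4, P3.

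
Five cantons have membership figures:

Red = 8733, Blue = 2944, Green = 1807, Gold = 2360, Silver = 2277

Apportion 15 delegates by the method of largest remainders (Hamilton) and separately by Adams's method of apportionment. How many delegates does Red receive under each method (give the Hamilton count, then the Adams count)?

Hamilton: Red 7, Blue 2, Green 2, Gold 2, Silver 2.
Adams: Red 6, Blue 3, Green 2, Gold 2, Silver 2.
Red gets 7 under Hamilton and 6 under Adams.

7 and 6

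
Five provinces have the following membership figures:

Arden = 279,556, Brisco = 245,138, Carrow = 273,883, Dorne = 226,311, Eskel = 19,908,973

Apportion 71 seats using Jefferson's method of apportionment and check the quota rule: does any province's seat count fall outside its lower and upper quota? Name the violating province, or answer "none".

Eskel

Standard quotas: Arden 0.948, Brisco 0.831, Carrow 0.929, Dorne 0.768, Eskel 67.524.
Jefferson allocation: Arden 0, Brisco 0, Carrow 0, Dorne 0, Eskel 71.
Eskel has quota 67.524 (lower 67, upper 68) but receives 71 — outside the quota interval.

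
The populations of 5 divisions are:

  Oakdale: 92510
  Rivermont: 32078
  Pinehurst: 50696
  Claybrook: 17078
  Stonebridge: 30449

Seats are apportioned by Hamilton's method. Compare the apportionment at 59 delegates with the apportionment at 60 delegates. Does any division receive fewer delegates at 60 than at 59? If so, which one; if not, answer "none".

Claybrook

At 59 seats: Oakdale 25, Rivermont 8, Pinehurst 13, Claybrook 5, Stonebridge 8.
At 60 seats: Oakdale 25, Rivermont 9, Pinehurst 14, Claybrook 4, Stonebridge 8.
Claybrook drops from 5 to 4.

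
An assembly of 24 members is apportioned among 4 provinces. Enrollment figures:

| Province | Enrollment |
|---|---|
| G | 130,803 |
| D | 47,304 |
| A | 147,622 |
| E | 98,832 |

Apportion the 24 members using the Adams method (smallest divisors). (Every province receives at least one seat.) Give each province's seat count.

G=7; D=3; A=8; E=6

Standard divisor 424561/24 ≈ 17690.042; standard quotas: G 7.394, D 2.674, A 8.345, E 5.587.
Rounding up gives 8, 3, 9, 6 = 26 seats, so the divisor must be adjusted.
With modified divisor 19200: modified quotas G 6.813, D 2.464, A 7.689, E 5.147.
Rounding up: G 7, D 3, A 8, E 6 (total 24).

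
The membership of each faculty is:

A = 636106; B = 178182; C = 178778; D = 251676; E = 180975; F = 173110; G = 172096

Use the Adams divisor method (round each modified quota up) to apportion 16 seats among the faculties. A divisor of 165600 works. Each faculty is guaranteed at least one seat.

With modified divisor 165600: modified quotas A 3.841, B 1.076, C 1.080, D 1.520, E 1.093, F 1.045, G 1.039.
Rounding up: A 4, B 2, C 2, D 2, E 2, F 2, G 2 (total 16).

A=4; B=2; C=2; D=2; E=2; F=2; G=2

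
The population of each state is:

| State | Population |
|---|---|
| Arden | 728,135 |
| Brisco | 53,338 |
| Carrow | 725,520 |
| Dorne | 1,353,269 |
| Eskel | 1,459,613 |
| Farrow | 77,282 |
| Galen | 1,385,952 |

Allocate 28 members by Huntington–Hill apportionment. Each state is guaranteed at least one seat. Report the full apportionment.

With divisor 212026: modified quotas Arden 3.434, Brisco 0.252, Carrow 3.422, Dorne 6.383, Eskel 6.884, Farrow 0.364, Galen 6.537.
Geometric-mean thresholds: Arden √(3·4)=3.464, Brisco (min 1), Carrow √(3·4)=3.464, Dorne √(6·7)=6.481, Eskel √(6·7)=6.481, Farrow (min 1), Galen √(6·7)=6.481.
Each quota rounded against its threshold gives Arden 3, Brisco 1, Carrow 3, Dorne 6, Eskel 7, Farrow 1, Galen 7 (total 28).

Arden 3, Brisco 1, Carrow 3, Dorne 6, Eskel 7, Farrow 1, Galen 7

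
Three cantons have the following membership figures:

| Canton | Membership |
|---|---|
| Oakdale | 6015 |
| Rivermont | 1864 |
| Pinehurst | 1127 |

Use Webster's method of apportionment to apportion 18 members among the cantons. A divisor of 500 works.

With modified divisor 500: modified quotas Oakdale 12.030, Rivermont 3.728, Pinehurst 2.254.
Rounding to the nearest integer: Oakdale 12, Rivermont 4, Pinehurst 2 (total 18).

Oakdale=12, Rivermont=4, Pinehurst=2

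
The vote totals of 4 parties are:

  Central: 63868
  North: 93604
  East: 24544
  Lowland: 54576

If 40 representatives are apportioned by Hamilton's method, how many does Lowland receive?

Standard divisor: 236592 ÷ 40 ≈ 5914.8.
Standard quotas: Central 10.7980, North 15.8254, East 4.1496, Lowland 9.2270.
Lower quotas: Central 10, North 15, East 4, Lowland 9 (sum 38, leaving 2 seats).
Remainders in descending order: North 0.8254, Central 0.7980, Lowland 0.2270, East 0.1496.
The surplus seats go to North, Central.
Lowland receives 9.

9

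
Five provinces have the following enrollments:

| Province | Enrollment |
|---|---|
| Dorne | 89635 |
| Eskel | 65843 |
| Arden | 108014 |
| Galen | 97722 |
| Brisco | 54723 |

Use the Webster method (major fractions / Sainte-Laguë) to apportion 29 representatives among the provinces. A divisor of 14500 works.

Dorne=6, Eskel=5, Arden=7, Galen=7, Brisco=4

With modified divisor 14500: modified quotas Dorne 6.182, Eskel 4.541, Arden 7.449, Galen 6.739, Brisco 3.774.
Rounding to the nearest integer: Dorne 6, Eskel 5, Arden 7, Galen 7, Brisco 4 (total 29).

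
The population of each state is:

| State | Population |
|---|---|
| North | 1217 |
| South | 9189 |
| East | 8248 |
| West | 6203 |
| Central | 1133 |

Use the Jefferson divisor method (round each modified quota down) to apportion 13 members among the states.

Standard divisor 25990/13 ≈ 1999.231; standard quotas: North 0.609, South 4.596, East 4.126, West 3.103, Central 0.567.
Rounding down gives 0, 4, 4, 3, 0 = 11 seats, so the divisor must be adjusted.
With modified divisor 1600: modified quotas North 0.761, South 5.743, East 5.155, West 3.877, Central 0.708.
Rounding down: North 0, South 5, East 5, West 3, Central 0 (total 13).

North=0, South=5, East=5, West=3, Central=0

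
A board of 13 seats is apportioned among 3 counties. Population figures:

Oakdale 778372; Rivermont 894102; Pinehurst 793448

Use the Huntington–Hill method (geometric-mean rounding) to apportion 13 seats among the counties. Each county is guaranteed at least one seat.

Oakdale=4, Rivermont=5, Pinehurst=4

With divisor 188674: modified quotas Oakdale 4.125, Rivermont 4.739, Pinehurst 4.205.
Geometric-mean thresholds: Oakdale √(4·5)=4.472, Rivermont √(4·5)=4.472, Pinehurst √(4·5)=4.472.
Each quota rounded against its threshold gives Oakdale 4, Rivermont 5, Pinehurst 4 (total 13).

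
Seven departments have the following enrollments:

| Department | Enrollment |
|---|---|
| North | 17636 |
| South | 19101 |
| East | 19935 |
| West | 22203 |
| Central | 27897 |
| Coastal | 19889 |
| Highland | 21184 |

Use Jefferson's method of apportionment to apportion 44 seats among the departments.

North: 5, South: 6, East: 6, West: 7, Central: 8, Coastal: 6, Highland: 6

Standard divisor 147845/44 ≈ 3360.114; standard quotas: North 5.249, South 5.685, East 5.933, West 6.608, Central 8.302, Coastal 5.919, Highland 6.305.
Rounding down gives 5, 5, 5, 6, 8, 5, 6 = 40 seats, so the divisor must be adjusted.
With modified divisor 3140: modified quotas North 5.617, South 6.083, East 6.349, West 7.071, Central 8.884, Coastal 6.334, Highland 6.746.
Rounding down: North 5, South 6, East 6, West 7, Central 8, Coastal 6, Highland 6 (total 44).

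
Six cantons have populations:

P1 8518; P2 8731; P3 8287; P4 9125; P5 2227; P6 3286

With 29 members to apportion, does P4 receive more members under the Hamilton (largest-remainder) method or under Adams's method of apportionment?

Hamilton: P1 6, P2 6, P3 6, P4 7, P5 2, P6 2.
Adams: P1 6, P2 6, P3 6, P4 6, P5 2, P6 3.
P4 gets 7 under Hamilton and 6 under Adams.

Hamilton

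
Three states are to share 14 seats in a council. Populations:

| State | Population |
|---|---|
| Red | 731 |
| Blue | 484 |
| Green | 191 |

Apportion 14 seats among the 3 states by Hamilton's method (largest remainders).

Standard divisor: 1406 ÷ 14 ≈ 100.429.
Standard quotas: Red 7.279, Blue 4.819, Green 1.902.
Lower quotas: Red 7, Blue 4, Green 1 (sum 12, leaving 2 seats).
Remainders in descending order: Green 0.902, Blue 0.819, Red 0.279.
The surplus seats go to Green, Blue.

Red: 7, Blue: 5, Green: 2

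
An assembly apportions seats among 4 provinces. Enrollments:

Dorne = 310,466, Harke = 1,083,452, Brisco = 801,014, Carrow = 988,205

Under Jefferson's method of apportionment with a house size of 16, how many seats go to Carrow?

5

Standard divisor 3183137/16 ≈ 198946.062; standard quotas: Dorne 1.561, Harke 5.446, Brisco 4.026, Carrow 4.967.
Rounding down gives 1, 5, 4, 4 = 14 seats, so the divisor must be adjusted.
With modified divisor 172600: modified quotas Dorne 1.799, Harke 6.277, Brisco 4.641, Carrow 5.725.
Rounding down: Dorne 1, Harke 6, Brisco 4, Carrow 5 (total 16).
Carrow receives 5.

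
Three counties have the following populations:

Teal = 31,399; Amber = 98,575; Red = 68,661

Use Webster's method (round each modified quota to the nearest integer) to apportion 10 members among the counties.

Standard divisor 198635/10 ≈ 19863.5; standard quotas: Teal 1.581, Amber 4.963, Red 3.457.
Rounding to the nearest integer gives Teal 2, Amber 5, Red 3 — total 10, matching the house size, so no adjustment is needed.

Teal 2, Amber 5, Red 3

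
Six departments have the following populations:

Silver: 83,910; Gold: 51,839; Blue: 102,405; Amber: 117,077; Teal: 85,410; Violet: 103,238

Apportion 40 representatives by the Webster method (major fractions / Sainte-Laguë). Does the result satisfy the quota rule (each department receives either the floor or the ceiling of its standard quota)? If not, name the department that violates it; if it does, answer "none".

none

Standard quotas: Silver 6.171, Gold 3.813, Blue 7.531, Amber 8.611, Teal 6.282, Violet 7.593.
Webster allocation: Silver 6, Gold 4, Blue 7, Amber 9, Teal 6, Violet 8.
Every allocation lies between the lower and upper quota.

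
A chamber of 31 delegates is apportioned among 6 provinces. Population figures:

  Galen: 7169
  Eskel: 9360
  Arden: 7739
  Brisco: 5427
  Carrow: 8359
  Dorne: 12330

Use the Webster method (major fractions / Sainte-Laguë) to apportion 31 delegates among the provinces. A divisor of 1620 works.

Galen 4, Eskel 6, Arden 5, Brisco 3, Carrow 5, Dorne 8

With modified divisor 1620: modified quotas Galen 4.425, Eskel 5.778, Arden 4.777, Brisco 3.350, Carrow 5.160, Dorne 7.611.
Rounding to the nearest integer: Galen 4, Eskel 6, Arden 5, Brisco 3, Carrow 5, Dorne 8 (total 31).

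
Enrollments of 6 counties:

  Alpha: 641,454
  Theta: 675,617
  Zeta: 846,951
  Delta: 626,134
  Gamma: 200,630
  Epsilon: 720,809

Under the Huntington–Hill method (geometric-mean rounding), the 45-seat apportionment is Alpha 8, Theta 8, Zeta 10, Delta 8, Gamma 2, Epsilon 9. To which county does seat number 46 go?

Priority for the next seat is population ÷ (√(s·(s+1))).
Priorities: Alpha 75596.079, Theta 79622.227, Zeta 80753.609, Delta 73790.600, Gamma 81906.855, Epsilon 75979.940.
Highest priority: Gamma.

Gamma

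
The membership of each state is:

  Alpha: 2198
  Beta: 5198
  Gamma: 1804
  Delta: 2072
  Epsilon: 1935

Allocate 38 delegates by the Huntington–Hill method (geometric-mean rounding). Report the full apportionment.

With divisor 346: modified quotas Alpha 6.353, Beta 15.023, Gamma 5.214, Delta 5.988, Epsilon 5.592.
Geometric-mean thresholds: Alpha √(6·7)=6.481, Beta √(15·16)=15.492, Gamma √(5·6)=5.477, Delta √(5·6)=5.477, Epsilon √(5·6)=5.477.
Each quota rounded against its threshold gives Alpha 6, Beta 15, Gamma 5, Delta 6, Epsilon 6 (total 38).

Alpha 6, Beta 15, Gamma 5, Delta 6, Epsilon 6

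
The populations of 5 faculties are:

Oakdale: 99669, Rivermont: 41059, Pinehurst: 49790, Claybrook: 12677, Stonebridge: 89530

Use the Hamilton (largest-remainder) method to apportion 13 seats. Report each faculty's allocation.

Standard divisor: 292725 ÷ 13 ≈ 22517.308.
Standard quotas: Oakdale 4.4263, Rivermont 1.8234, Pinehurst 2.2112, Claybrook 0.5630, Stonebridge 3.9761.
Lower quotas: Oakdale 4, Rivermont 1, Pinehurst 2, Claybrook 0, Stonebridge 3 (sum 10, leaving 3 seats).
Remainders in descending order: Stonebridge 0.9761, Rivermont 0.8234, Claybrook 0.5630, Oakdale 0.4263, Pinehurst 0.2112.
The surplus seats go to Stonebridge, Rivermont, Claybrook.

Oakdale=4, Rivermont=2, Pinehurst=2, Claybrook=1, Stonebridge=4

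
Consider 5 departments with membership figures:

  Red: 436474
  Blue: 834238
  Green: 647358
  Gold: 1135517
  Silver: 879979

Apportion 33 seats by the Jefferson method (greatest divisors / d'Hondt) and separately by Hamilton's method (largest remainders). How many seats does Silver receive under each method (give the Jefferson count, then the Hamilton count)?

8 and 7

Jefferson: Red 3, Blue 7, Green 5, Gold 10, Silver 8.
Hamilton: Red 4, Blue 7, Green 5, Gold 10, Silver 7.
Silver gets 8 under Jefferson and 7 under Hamilton.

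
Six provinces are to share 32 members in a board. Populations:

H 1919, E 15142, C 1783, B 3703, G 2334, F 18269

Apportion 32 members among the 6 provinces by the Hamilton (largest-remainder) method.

H 1; E 11; C 1; B 3; G 2; F 14

The standard divisor is 43150/32 ≈ 1348.438.
Standard quotas: H 1.4231, E 11.2293, C 1.3223, B 2.7461, G 1.7309, F 13.5483.
Lower quotas: H 1, E 11, C 1, B 2, G 1, F 13 (sum 29, leaving 3 seats).
Remainders in descending order: B 0.7461, G 0.7309, F 0.5483, H 0.4231, C 0.3223, E 0.2293.
The surplus seats go to B, G, F.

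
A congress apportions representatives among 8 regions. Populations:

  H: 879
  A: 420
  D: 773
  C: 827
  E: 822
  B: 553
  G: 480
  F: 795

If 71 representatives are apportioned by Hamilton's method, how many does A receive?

5

Total 5549; standard divisor 5549/71 ≈ 78.155.
Standard quotas: H 11.247, A 5.374, D 9.891, C 10.582, E 10.518, B 7.076, G 6.142, F 10.172.
Lower quotas: H 11, A 5, D 9, C 10, E 10, B 7, G 6, F 10 (sum 68, leaving 3 seats).
Remainders in descending order: D 0.891, C 0.582, E 0.518, A 0.374, H 0.247, F 0.172, G 0.142, B 0.076.
The surplus seats go to D, C, E.
A receives 5.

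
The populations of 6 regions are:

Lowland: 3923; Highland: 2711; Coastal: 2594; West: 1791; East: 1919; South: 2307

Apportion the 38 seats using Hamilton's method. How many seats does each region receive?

The standard divisor is 15245/38 ≈ 401.184.
Standard quotas: Lowland 9.779, Highland 6.757, Coastal 6.466, West 4.464, East 4.783, South 5.750.
Lower quotas: Lowland 9, Highland 6, Coastal 6, West 4, East 4, South 5 (sum 34, leaving 4 seats).
Remainders in descending order: East 0.783, Lowland 0.779, Highland 0.757, South 0.750, Coastal 0.466, West 0.464.
Largest remainders: East, Lowland, Highland, South receive the extra seats.

Lowland 10, Highland 7, Coastal 6, West 4, East 5, South 6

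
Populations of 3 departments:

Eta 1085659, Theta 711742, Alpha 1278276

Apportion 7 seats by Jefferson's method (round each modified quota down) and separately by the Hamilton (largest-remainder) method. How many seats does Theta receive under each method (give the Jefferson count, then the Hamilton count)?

Jefferson: Eta 3, Theta 1, Alpha 3.
Hamilton: Eta 2, Theta 2, Alpha 3.
Theta gets 1 under Jefferson and 2 under Hamilton.

1 and 2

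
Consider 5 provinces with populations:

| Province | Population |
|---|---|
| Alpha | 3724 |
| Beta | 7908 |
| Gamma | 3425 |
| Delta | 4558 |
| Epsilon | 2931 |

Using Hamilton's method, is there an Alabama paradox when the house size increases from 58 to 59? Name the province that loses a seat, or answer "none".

none

At 58 seats: Alpha 10, Beta 20, Gamma 9, Delta 12, Epsilon 7.
At 59 seats: Alpha 10, Beta 21, Gamma 9, Delta 12, Epsilon 7.
No province's allocation decreased.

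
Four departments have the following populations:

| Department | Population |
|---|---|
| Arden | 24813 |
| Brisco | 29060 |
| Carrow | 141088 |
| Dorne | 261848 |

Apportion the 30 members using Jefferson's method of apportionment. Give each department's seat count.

Arden 1, Brisco 2, Carrow 9, Dorne 18

Standard divisor 456809/30 ≈ 15226.967; standard quotas: Arden 1.630, Brisco 1.908, Carrow 9.266, Dorne 17.196.
Rounding down gives 1, 1, 9, 17 = 28 seats, so the divisor must be adjusted.
With modified divisor 14300: modified quotas Arden 1.735, Brisco 2.032, Carrow 9.866, Dorne 18.311.
Rounding down: Arden 1, Brisco 2, Carrow 9, Dorne 18 (total 30).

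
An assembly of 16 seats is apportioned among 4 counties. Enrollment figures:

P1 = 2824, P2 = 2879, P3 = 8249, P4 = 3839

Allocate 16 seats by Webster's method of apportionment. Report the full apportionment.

Standard divisor 17791/16 ≈ 1111.938; standard quotas: P1 2.540, P2 2.589, P3 7.419, P4 3.453.
Rounding to the nearest integer gives P1 3, P2 3, P3 7, P4 3 — total 16, matching the house size, so no adjustment is needed.

P1 3; P2 3; P3 7; P4 3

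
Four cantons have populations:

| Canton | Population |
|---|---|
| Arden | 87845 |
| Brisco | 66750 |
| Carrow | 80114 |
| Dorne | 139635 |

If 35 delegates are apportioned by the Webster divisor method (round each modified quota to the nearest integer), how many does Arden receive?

8

Standard divisor 374344/35 ≈ 10695.543; standard quotas: Arden 8.213, Brisco 6.241, Carrow 7.490, Dorne 13.055.
Rounding to the nearest integer gives 8, 6, 7, 13 = 34 seats, so the divisor must be adjusted.
With modified divisor 10500: modified quotas Arden 8.366, Brisco 6.357, Carrow 7.630, Dorne 13.299.
Rounding to the nearest integer: Arden 8, Brisco 6, Carrow 8, Dorne 13 (total 35).
Arden receives 8.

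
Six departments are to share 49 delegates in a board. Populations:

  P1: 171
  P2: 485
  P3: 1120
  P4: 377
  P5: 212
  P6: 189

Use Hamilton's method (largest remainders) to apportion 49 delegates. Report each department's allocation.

P1: 3; P2: 9; P3: 22; P4: 7; P5: 4; P6: 4

Standard divisor: 2554 ÷ 49 ≈ 52.122.
Standard quotas: P1 3.281, P2 9.305, P3 21.488, P4 7.233, P5 4.067, P6 3.626.
Lower quotas: P1 3, P2 9, P3 21, P4 7, P5 4, P6 3 (sum 47, leaving 2 seats).
Remainders in descending order: P6 0.626, P3 0.488, P2 0.305, P1 0.281, P4 0.233, P5 0.067.
Largest remainders: P6, P3 receive the extra seats.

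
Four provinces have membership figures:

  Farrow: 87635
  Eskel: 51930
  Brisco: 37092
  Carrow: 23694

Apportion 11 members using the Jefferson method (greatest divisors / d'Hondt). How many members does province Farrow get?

5

Standard divisor 200351/11 ≈ 18213.727; standard quotas: Farrow 4.811, Eskel 2.851, Brisco 2.036, Carrow 1.301.
Rounding down gives 4, 2, 2, 1 = 9 seats, so the divisor must be adjusted.
With modified divisor 16000: modified quotas Farrow 5.477, Eskel 3.246, Brisco 2.318, Carrow 1.481.
Rounding down: Farrow 5, Eskel 3, Brisco 2, Carrow 1 (total 11).
Farrow receives 5.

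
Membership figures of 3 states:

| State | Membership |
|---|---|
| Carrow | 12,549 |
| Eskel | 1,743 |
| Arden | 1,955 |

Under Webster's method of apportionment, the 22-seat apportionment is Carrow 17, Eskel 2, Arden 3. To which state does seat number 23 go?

Carrow

Priority for the next seat is population ÷ (current seats + 0.5).
Priorities: Carrow 717.086, Eskel 697.200, Arden 558.571.
Highest priority: Carrow.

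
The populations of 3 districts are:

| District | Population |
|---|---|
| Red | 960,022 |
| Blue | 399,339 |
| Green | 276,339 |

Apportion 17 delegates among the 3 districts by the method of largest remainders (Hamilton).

Total 1635700; standard divisor 1635700/17 ≈ 96217.647.
Standard quotas: Red 9.9776, Blue 4.1504, Green 2.8720.
Lower quotas: Red 9, Blue 4, Green 2 (sum 15, leaving 2 seats).
Remainders in descending order: Red 0.9776, Green 0.8720, Blue 0.1504.
Largest remainders: Red, Green receive the extra seats.

Red=10, Blue=4, Green=3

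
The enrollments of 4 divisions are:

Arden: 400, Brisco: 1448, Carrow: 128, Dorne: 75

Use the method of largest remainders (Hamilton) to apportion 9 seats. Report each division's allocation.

Total 2051; standard divisor 2051/9 ≈ 227.889.
Standard quotas: Arden 1.755, Brisco 6.354, Carrow 0.562, Dorne 0.329.
Lower quotas: Arden 1, Brisco 6, Carrow 0, Dorne 0 (sum 7, leaving 2 seats).
Remainders in descending order: Arden 0.755, Carrow 0.562, Brisco 0.354, Dorne 0.329.
Largest remainders: Arden, Carrow receive the extra seats.

Arden 2, Brisco 6, Carrow 1, Dorne 0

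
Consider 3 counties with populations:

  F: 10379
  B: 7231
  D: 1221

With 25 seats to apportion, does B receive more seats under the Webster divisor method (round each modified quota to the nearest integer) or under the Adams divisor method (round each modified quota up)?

Adams

Webster: F 14, B 9, D 2.
Adams: F 13, B 10, D 2.
B gets 9 under Webster and 10 under Adams.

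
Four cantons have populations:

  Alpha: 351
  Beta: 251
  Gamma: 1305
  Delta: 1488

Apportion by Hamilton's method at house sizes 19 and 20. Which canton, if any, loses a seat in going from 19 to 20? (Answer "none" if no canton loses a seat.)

At 19 seats: Alpha 2, Beta 2, Gamma 7, Delta 8.
At 20 seats: Alpha 2, Beta 1, Gamma 8, Delta 9.
Beta drops from 2 to 1.

Beta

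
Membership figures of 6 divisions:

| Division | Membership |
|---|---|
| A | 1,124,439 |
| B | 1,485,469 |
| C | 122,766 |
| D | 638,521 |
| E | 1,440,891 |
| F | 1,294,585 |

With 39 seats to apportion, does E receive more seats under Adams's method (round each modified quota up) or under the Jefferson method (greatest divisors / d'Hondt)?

Jefferson

Adams: A 7, B 10, C 1, D 4, E 9, F 8.
Jefferson: A 7, B 10, C 0, D 4, E 10, F 8.
E gets 9 under Adams and 10 under Jefferson.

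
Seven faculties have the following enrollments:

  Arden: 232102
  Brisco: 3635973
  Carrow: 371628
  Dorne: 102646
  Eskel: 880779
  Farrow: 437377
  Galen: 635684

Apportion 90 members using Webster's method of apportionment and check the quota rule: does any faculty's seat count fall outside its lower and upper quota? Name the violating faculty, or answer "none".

Brisco

Standard quotas: Arden 3.318, Brisco 51.974, Carrow 5.312, Dorne 1.467, Eskel 12.590, Farrow 6.252, Galen 9.087.
Webster allocation: Arden 3, Brisco 53, Carrow 5, Dorne 1, Eskel 13, Farrow 6, Galen 9.
Brisco has quota 51.974 (lower 51, upper 52) but receives 53 — outside the quota interval.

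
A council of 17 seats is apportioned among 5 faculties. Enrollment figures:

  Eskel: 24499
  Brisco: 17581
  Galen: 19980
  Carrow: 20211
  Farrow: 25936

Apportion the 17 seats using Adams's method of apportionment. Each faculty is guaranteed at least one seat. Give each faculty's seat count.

Eskel=4, Brisco=3, Galen=3, Carrow=3, Farrow=4

Standard divisor 108207/17 ≈ 6365.118; standard quotas: Eskel 3.849, Brisco 2.762, Galen 3.139, Carrow 3.175, Farrow 4.075.
Rounding up gives 4, 3, 4, 4, 5 = 20 seats, so the divisor must be adjusted.
With modified divisor 7500: modified quotas Eskel 3.267, Brisco 2.344, Galen 2.664, Carrow 2.695, Farrow 3.458.
Rounding up: Eskel 4, Brisco 3, Galen 3, Carrow 3, Farrow 4 (total 17).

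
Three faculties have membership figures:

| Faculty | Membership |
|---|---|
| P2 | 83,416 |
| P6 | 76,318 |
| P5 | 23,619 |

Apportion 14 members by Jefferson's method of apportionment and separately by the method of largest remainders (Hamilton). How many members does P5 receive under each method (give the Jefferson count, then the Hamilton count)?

Jefferson: P2 7, P6 6, P5 1.
Hamilton: P2 6, P6 6, P5 2.
P5 gets 1 under Jefferson and 2 under Hamilton.

1 and 2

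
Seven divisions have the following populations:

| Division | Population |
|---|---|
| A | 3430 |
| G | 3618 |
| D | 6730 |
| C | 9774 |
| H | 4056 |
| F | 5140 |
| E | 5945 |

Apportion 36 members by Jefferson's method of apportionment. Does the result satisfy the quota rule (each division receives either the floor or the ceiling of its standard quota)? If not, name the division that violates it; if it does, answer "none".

none

Standard quotas: A 3.191, G 3.366, D 6.262, C 9.094, H 3.774, F 4.782, E 5.531.
Jefferson allocation: A 3, G 3, D 6, C 9, H 4, F 5, E 6.
Every allocation lies between the lower and upper quota.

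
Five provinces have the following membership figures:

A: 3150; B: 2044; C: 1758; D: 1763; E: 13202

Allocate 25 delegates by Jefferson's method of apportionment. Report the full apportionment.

A=3; B=2; C=2; D=2; E=16

Standard divisor 21917/25 ≈ 876.68; standard quotas: A 3.593, B 2.332, C 2.005, D 2.011, E 15.059.
Rounding down gives 3, 2, 2, 2, 15 = 24 seats, so the divisor must be adjusted.
With modified divisor 800: modified quotas A 3.938, B 2.555, C 2.197, D 2.204, E 16.503.
Rounding down: A 3, B 2, C 2, D 2, E 16 (total 25).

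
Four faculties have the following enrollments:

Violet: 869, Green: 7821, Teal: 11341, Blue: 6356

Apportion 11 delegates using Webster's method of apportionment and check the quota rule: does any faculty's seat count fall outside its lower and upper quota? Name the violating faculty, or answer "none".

none

Standard quotas: Violet 0.362, Green 3.260, Teal 4.728, Blue 2.650.
Webster allocation: Violet 0, Green 3, Teal 5, Blue 3.
Every allocation lies between the lower and upper quota.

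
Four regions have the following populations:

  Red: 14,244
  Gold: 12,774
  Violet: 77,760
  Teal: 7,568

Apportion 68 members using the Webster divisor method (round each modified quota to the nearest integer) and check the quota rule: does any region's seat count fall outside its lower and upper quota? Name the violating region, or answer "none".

Violet

Standard quotas: Red 8.622, Gold 7.732, Violet 47.066, Teal 4.581.
Webster allocation: Red 9, Gold 8, Violet 46, Teal 5.
Violet has quota 47.066 (lower 47, upper 48) but receives 46 — outside the quota interval.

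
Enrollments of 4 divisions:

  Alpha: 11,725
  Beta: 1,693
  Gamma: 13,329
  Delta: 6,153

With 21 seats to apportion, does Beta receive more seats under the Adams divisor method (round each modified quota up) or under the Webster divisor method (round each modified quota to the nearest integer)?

Adams: Alpha 7, Beta 2, Gamma 8, Delta 4.
Webster: Alpha 7, Beta 1, Gamma 9, Delta 4.
Beta gets 2 under Adams and 1 under Webster.

Adams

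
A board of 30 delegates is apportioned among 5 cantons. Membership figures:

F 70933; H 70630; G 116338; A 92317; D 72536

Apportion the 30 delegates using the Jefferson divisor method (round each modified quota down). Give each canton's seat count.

Standard divisor 422754/30 ≈ 14091.8; standard quotas: F 5.034, H 5.012, G 8.256, A 6.551, D 5.147.
Rounding down gives 5, 5, 8, 6, 5 = 29 seats, so the divisor must be adjusted.
With modified divisor 13100: modified quotas F 5.415, H 5.392, G 8.881, A 7.047, D 5.537.
Rounding down: F 5, H 5, G 8, A 7, D 5 (total 30).

F=5; H=5; G=8; A=7; D=5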